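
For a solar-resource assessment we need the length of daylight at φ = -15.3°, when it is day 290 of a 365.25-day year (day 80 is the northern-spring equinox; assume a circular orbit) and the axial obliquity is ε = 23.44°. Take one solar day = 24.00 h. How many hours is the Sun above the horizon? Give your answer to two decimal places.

12.38 h

Solar longitude: λ_s = 360° × (290 − 80)/365.25 = 206.982°.
sin δ = sin 23.44° × sin 206.982° = -0.18048, so δ = -10.398°.
cos H₀ = −tan φ · tan δ = −tan(-15.3°) × tan(-10.398°) = -0.0502, so H₀ = 1.6210 rad = 92.88°.
Daylight = 2H₀/(2π) × 24.00 h = (1.6210/π) × 24.00 = 12.38 h.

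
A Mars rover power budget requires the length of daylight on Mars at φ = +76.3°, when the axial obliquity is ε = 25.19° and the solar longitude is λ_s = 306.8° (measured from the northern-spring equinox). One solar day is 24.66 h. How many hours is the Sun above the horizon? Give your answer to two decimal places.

Solar declination: sin δ = sin ε · sin λ_s = sin 25.19° × sin 306.8° = -0.34081, so δ = -19.926°.
cos H₀ = −tan φ · tan δ = 1.4871 ≥ 1, so the Sun never rises (polar night) and H₀ = 0.
Daylight = 2H₀/(2π) × 24.66 h = (0.0000/π) × 24.66 = 0.00 h.

0.00 h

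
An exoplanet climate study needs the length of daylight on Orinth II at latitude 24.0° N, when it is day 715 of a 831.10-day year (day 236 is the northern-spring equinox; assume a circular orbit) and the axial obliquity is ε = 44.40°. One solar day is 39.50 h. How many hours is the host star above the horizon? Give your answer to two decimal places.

17.83 h

Solar longitude: λ_s = 360° × (715 − 236)/831.10 = 207.484°.
sin δ = sin 44.40° × sin 207.484° = -0.32290, so δ = -18.838°.
cos H₀ = −tan φ · tan δ = −tan(+24.0°) × tan(-18.838°) = 0.1519, so H₀ = 1.4183 rad = 81.26°.
Daylight = 2H₀/(2π) × 39.50 h = (1.4183/π) × 39.50 = 17.83 h.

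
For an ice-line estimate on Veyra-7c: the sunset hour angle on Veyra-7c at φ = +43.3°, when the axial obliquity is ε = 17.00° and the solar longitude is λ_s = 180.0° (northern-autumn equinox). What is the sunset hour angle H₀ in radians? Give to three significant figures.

Solar declination: sin δ = sin ε · sin λ_s = sin 17.00° × sin 180.0° = 0.00000, so δ = +0.000°.
cos H₀ = −tan φ · tan δ = −tan(+43.3°) × tan(+0.000°) = -0.0000, so H₀ = 1.5708 rad = 90.00°.

H₀ = 1.57 rad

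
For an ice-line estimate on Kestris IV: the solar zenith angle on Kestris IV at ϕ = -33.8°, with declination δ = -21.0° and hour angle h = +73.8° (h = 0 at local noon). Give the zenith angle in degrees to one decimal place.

θ_z = 65.4°

cos θ_z = sin ϕ sin δ + cos ϕ cos δ cos h = 0.199359 + 0.216439 = 0.415798.
θ_z = arccos(0.415798) = 65.4°.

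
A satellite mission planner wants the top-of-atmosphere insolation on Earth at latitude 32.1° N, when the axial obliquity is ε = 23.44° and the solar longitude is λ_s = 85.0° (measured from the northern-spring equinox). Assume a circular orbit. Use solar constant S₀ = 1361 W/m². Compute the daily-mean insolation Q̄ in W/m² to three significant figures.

Solar declination: sin δ = sin ε · sin λ_s = sin 23.44° × sin 85.0° = 0.39627, so δ = +23.346°.
cos H₀ = −tan(+32.1°) tan(+23.346°) = -0.2707, H₀ = 1.8450 rad.
Bracket: H₀ sin φ sin δ + cos φ cos δ sin H₀ = 1.8450×0.53140×0.39627 + 0.84712×0.91813×0.96265 = 0.388516 + 0.748717 = 1.137233.
Q̄ = (S₀/π) × [bracket] = (1361/π) × 1.137233 = 492.7 W/m².

Q̄ ≈ 493 W/m²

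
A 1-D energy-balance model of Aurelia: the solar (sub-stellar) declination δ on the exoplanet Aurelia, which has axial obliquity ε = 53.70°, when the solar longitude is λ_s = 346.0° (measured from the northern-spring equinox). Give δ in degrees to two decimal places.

sin δ = sin ε · sin λ_s = sin 53.70° × sin 346.0° = -0.194972.
δ = arcsin(-0.194972) = -11.24°.

δ = -11.24°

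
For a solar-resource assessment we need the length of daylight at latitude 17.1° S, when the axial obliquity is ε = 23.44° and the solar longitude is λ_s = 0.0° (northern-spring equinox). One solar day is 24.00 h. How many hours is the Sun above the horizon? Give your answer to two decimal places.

Solar declination: sin δ = sin ε · sin λ_s = sin 23.44° × sin 0.0° = 0.00000, so δ = +0.000°.
cos H₀ = −tan φ · tan δ = −tan(-17.1°) × tan(+0.000°) = 0.0000, so H₀ = 1.5708 rad = 90.00°.
Daylight = 2H₀/(2π) × 24.00 h = (1.5708/π) × 24.00 = 12.00 h.

12.00 h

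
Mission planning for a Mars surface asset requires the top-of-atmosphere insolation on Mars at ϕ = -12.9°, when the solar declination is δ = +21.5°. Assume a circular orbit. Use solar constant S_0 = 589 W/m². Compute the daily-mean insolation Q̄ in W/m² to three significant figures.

Q̄ ≈ 147 W/m²

cos h₀ = −tan(-12.9°) tan(+21.500°) = 0.0902, h₀ = 1.4805 rad.
Bracket: h₀ sin ϕ sin δ + cos ϕ cos δ sin h₀ = 1.4805×-0.22325×0.36650 + 0.97476×0.93042×0.99592 = -0.121136 + 0.903236 = 0.782100.
Q̄ = (S_0/π) × [bracket] = (589/π) × 0.782100 = 146.6 W/m².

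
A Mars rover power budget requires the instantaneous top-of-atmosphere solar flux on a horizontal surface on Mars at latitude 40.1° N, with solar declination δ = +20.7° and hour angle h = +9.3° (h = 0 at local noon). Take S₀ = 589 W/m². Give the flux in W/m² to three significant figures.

550 W/m²

cos θ_z = sin φ sin δ + cos φ cos δ cos h = 0.227681 + 0.706136 = 0.933817.
Flux = S₀ · cos θ_z = 589 × 0.933817 = 550.0 W/m².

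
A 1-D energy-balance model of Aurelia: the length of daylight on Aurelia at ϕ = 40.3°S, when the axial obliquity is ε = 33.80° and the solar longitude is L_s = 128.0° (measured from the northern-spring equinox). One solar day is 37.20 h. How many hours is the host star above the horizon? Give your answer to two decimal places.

Solar declination: sin δ = sin ε · sin L_s = sin 33.80° × sin 128.0° = 0.43837, so δ = +26.000°.
cos h₀ = −tan ϕ · tan δ = −tan(-40.3°) × tan(+26.000°) = 0.4136, so h₀ = 1.1444 rad = 65.57°.
Daylight = 2h₀/(2π) × 37.20 h = (1.1444/π) × 37.20 = 13.55 h.

13.55 h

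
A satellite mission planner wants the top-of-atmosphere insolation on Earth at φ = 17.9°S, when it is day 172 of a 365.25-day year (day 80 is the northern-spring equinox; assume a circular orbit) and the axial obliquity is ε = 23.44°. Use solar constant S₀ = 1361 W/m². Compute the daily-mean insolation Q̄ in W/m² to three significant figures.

Q̄ ≈ 299 W/m²

Solar longitude: λ_s = 360° × (172 − 80)/365.25 = 90.678°.
sin δ = sin 23.44° × sin 90.678° = 0.39776, so δ = +23.438°.
cos H₀ = −tan(-17.9°) tan(+23.438°) = 0.1400, H₀ = 1.4303 rad.
Bracket: H₀ sin φ sin δ + cos φ cos δ sin H₀ = 1.4303×-0.30736×0.39776 + 0.95159×0.91749×0.99015 = -0.174862 + 0.864475 = 0.689613.
Q̄ = (S₀/π) × [bracket] = (1361/π) × 0.689613 = 298.8 W/m².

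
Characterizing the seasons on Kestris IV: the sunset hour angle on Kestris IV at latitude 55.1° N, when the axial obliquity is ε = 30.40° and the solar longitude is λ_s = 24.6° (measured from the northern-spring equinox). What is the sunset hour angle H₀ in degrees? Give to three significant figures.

H₀ = 108°

Solar declination: sin δ = sin ε · sin λ_s = sin 30.40° × sin 24.6° = 0.21065, so δ = +12.161°.
cos H₀ = −tan φ · tan δ = −tan(+55.1°) × tan(+12.161°) = -0.3089, so H₀ = 1.8848 rad = 107.99°.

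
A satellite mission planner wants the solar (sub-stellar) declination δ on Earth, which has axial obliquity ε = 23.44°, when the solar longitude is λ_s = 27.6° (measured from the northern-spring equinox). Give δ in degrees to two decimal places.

sin δ = sin ε · sin λ_s = sin 23.44° × sin 27.6° = 0.184294.
δ = arcsin(0.184294) = +10.62°.

δ = +10.62°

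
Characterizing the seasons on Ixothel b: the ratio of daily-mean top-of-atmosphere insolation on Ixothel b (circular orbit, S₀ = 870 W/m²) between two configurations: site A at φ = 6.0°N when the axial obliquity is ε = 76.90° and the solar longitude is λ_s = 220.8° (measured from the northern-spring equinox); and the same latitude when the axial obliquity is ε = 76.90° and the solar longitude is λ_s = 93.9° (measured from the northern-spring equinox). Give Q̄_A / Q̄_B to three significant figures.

— Configuration A (φ=+6.0°):
Solar declination: sin δ = sin ε · sin λ_s = sin 76.90° × sin 220.8° = -0.63642, so δ = -39.525°.
cos H₀ = −tan(+6.0°) tan(-39.525°) = 0.0867, H₀ = 1.4840 rad.
Bracket: H₀ sin φ sin δ + cos φ cos δ sin H₀ = 1.4840×0.10453×-0.63642 + 0.99452×0.77135×0.99623 = -0.098723 + 0.764231 = 0.665508.
Q̄ = (S₀/π) × [bracket] = (870/π) × 0.665508 = 184.30 W/m².
— Configuration B (φ=+6.0°):
Solar declination: sin δ = sin ε · sin λ_s = sin 76.90° × sin 93.9° = 0.97172, so δ = +76.342°.
cos H₀ = −tan(+6.0°) tan(+76.342°) = -0.4325, H₀ = 2.0181 rad.
Bracket: H₀ sin φ sin δ + cos φ cos δ sin H₀ = 2.0181×0.10453×0.97172 + 0.99452×0.23613×0.90163 = 0.204986 + 0.211735 = 0.416721.
Q̄ = (S₀/π) × [bracket] = (870/π) × 0.416721 = 115.40 W/m².
Ratio Q̄_A / Q̄_B = 184.30 / 115.40 = 1.597.

Q̄_A / Q̄_B ≈ 1.60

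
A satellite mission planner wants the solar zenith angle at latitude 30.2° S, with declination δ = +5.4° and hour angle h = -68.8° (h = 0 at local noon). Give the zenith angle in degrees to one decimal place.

cos θ_z = sin φ sin δ + cos φ cos δ cos h = -0.047338 + 0.311156 = 0.263818.
θ_z = arccos(0.263818) = 74.7°.

θ_z = 74.7°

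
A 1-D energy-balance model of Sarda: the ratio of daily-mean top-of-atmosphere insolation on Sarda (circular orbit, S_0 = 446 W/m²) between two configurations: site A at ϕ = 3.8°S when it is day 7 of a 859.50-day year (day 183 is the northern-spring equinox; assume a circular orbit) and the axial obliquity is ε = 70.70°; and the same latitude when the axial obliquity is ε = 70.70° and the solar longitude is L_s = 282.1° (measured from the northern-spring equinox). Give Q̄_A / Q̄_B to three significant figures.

Q̄_A / Q̄_B ≈ 1.07

— Configuration A (ϕ=-3.8°):
Solar longitude: L_s = 360° × (7 − 183)/859.50 = -73.717°, i.e. -73.717° + 360° = 286.283°.
sin δ = sin 70.70° × sin 286.283° = -0.90594, so δ = -64.951°.
cos h₀ = −tan(-3.8°) tan(-64.951°) = -0.1421, h₀ = 1.7134 rad.
Bracket: h₀ sin ϕ sin δ + cos ϕ cos δ sin h₀ = 1.7134×-0.06627×-0.90594 + 0.99780×0.42340×0.98985 = 0.102867 + 0.418180 = 0.521047.
Q̄ = (S_0/π) × [bracket] = (446/π) × 0.521047 = 73.971 W/m².
— Configuration B (ϕ=-3.8°):
Solar declination: sin δ = sin ε · sin L_s = sin 70.70° × sin 282.1° = -0.92283, so δ = -67.344°.
cos h₀ = −tan(-3.8°) tan(-67.344°) = -0.1591, h₀ = 1.7306 rad.
Bracket: h₀ sin ϕ sin δ + cos ϕ cos δ sin h₀ = 1.7306×-0.06627×-0.92283 + 0.99780×0.38520×0.98726 = 0.105836 + 0.379456 = 0.485292.
Q̄ = (S_0/π) × [bracket] = (446/π) × 0.485292 = 68.895 W/m².
Ratio Q̄_A / Q̄_B = 73.971 / 68.895 = 1.074.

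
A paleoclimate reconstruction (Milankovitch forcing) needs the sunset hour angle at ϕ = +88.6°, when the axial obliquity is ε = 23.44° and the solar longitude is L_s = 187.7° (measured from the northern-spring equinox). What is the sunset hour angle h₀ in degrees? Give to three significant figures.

h₀ = 0.00°

Solar declination: sin δ = sin ε · sin L_s = sin 23.44° × sin 187.7° = -0.05330, so δ = -3.055°.
cos h₀ = −tan ϕ · tan δ = 2.1839 ≥ 1, so the Sun never rises (polar night) and h₀ = 0.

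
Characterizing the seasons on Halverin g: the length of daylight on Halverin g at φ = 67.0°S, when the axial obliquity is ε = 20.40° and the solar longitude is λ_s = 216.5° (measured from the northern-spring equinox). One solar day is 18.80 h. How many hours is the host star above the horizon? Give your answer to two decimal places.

Solar declination: sin δ = sin ε · sin λ_s = sin 20.40° × sin 216.5° = -0.20734, so δ = -11.966°.
cos H₀ = −tan φ · tan δ = −tan(-67.0°) × tan(-11.966°) = -0.4993, so H₀ = 2.0936 rad = 119.95°.
Daylight = 2H₀/(2π) × 18.80 h = (2.0936/π) × 18.80 = 12.53 h.

12.53 h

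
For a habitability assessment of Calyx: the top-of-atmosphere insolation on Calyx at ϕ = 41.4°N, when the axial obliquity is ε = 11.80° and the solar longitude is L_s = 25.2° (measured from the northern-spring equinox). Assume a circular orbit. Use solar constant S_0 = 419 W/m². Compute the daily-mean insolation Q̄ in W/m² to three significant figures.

Solar declination: sin δ = sin ε · sin L_s = sin 11.80° × sin 25.2° = 0.08707, so δ = +4.995°.
cos h₀ = −tan(+41.4°) tan(+4.995°) = -0.0771, h₀ = 1.6479 rad.
Bracket: h₀ sin ϕ sin δ + cos ϕ cos δ sin h₀ = 1.6479×0.66131×0.08707 + 0.75011×0.99620×0.99703 = 0.094887 + 0.745040 = 0.839927.
Q̄ = (S_0/π) × [bracket] = (419/π) × 0.839927 = 112.0 W/m².

Q̄ ≈ 112 W/m²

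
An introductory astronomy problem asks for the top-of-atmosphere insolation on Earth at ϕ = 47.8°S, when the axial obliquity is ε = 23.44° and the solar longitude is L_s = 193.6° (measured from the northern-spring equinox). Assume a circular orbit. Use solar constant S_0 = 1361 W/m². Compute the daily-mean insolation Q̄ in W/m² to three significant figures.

Q̄ ≈ 338 W/m²

Solar declination: sin δ = sin ε · sin L_s = sin 23.44° × sin 193.6° = -0.09354, so δ = -5.367°.
cos h₀ = −tan(-47.8°) tan(-5.367°) = -0.1036, h₀ = 1.6746 rad.
Bracket: h₀ sin ϕ sin δ + cos ϕ cos δ sin h₀ = 1.6746×-0.74080×-0.09354 + 0.67172×0.99562×0.99462 = 0.116040 + 0.665180 = 0.781220.
Q̄ = (S_0/π) × [bracket] = (1361/π) × 0.781220 = 338.4 W/m².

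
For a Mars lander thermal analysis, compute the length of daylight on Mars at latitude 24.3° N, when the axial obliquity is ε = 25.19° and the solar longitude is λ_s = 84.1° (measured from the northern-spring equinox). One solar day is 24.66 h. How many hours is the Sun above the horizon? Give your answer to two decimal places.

14.00 h

Solar declination: sin δ = sin ε · sin λ_s = sin 25.19° × sin 84.1° = 0.42337, so δ = +25.047°.
cos H₀ = −tan φ · tan δ = −tan(+24.3°) × tan(+25.047°) = -0.2110, so H₀ = 1.7834 rad = 102.18°.
Daylight = 2H₀/(2π) × 24.66 h = (1.7834/π) × 24.66 = 14.00 h.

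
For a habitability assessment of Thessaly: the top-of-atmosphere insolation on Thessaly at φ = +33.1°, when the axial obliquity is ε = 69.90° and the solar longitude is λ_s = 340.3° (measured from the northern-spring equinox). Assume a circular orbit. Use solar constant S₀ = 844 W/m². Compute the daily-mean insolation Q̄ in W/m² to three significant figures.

Q̄ ≈ 146 W/m²

Solar declination: sin δ = sin ε · sin λ_s = sin 69.90° × sin 340.3° = -0.31656, so δ = -18.455°.
cos H₀ = −tan(+33.1°) tan(-18.455°) = 0.2176, H₀ = 1.3515 rad.
Bracket: H₀ sin φ sin δ + cos φ cos δ sin H₀ = 1.3515×0.54610×-0.31656 + 0.83772×0.94857×0.97605 = -0.233638 + 0.775605 = 0.541967.
Q̄ = (S₀/π) × [bracket] = (844/π) × 0.541967 = 145.6 W/m².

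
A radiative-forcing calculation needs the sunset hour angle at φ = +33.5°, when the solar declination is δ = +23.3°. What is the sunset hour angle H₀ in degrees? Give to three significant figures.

H₀ = 107°

cos H₀ = −tan φ · tan δ = −tan(+33.5°) × tan(+23.300°) = -0.2851, so H₀ = 1.8599 rad = 106.56°.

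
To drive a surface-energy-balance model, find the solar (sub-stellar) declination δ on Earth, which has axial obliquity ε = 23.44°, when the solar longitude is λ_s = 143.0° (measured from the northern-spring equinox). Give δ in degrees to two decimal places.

sin δ = sin ε · sin λ_s = sin 23.44° × sin 143.0° = 0.239395.
δ = arcsin(0.239395) = +13.85°.

δ = +13.85°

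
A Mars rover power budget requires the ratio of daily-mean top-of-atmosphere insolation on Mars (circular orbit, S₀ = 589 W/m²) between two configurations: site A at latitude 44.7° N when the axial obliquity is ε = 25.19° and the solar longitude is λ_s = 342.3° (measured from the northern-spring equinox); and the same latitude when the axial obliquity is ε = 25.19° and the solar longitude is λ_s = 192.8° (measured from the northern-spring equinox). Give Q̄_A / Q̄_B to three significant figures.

— Configuration A (φ=+44.7°):
Solar declination: sin δ = sin ε · sin λ_s = sin 25.19° × sin 342.3° = -0.12940, so δ = -7.435°.
cos H₀ = −tan(+44.7°) tan(-7.435°) = 0.1291, H₀ = 1.4413 rad.
Bracket: H₀ sin φ sin δ + cos φ cos δ sin H₀ = 1.4413×0.70339×-0.12940 + 0.71080×0.99159×0.99163 = -0.131185 + 0.698923 = 0.567738.
Q̄ = (S₀/π) × [bracket] = (589/π) × 0.567738 = 106.44 W/m².
— Configuration B (φ=+44.7°):
Solar declination: sin δ = sin ε · sin λ_s = sin 25.19° × sin 192.8° = -0.09430, so δ = -5.411°.
cos H₀ = −tan(+44.7°) tan(-5.411°) = 0.0937, H₀ = 1.4769 rad.
Bracket: H₀ sin φ sin δ + cos φ cos δ sin H₀ = 1.4769×0.70339×-0.09430 + 0.71080×0.99554×0.99560 = -0.097962 + 0.704516 = 0.606554.
Q̄ = (S₀/π) × [bracket] = (589/π) × 0.606554 = 113.72 W/m².
Ratio Q̄_A / Q̄_B = 106.44 / 113.72 = 0.9360.

Q̄_A / Q̄_B ≈ 0.936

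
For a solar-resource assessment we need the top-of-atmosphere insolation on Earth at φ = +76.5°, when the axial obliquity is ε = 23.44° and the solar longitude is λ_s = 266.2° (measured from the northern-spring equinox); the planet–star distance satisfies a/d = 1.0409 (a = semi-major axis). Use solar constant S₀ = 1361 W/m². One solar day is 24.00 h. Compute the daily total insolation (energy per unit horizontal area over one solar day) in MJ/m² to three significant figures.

0.00 MJ/m²

Solar declination: sin δ = sin ε · sin λ_s = sin 23.44° × sin 266.2° = -0.39691, so δ = -23.385°.
cos H₀ = −tan(+76.5°) tan(-23.385°) = 1.8012 ≥ 1 ⇒ polar night, H₀ = 0 and Q̄ = 0.
Inverse-square distance factor (a/d)² = 1.0409² = 1.083473.
Daily total = Q̄ × 24.00 h × 3600 s/h = 0.00 MJ/m².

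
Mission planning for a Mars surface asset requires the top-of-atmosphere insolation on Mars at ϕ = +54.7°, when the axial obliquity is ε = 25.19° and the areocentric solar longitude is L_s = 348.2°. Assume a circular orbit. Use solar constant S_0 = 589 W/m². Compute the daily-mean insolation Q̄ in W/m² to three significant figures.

Q̄ ≈ 87.8 W/m²

sin δ = sin 25.19° × sin 348.2° = -0.08704, so δ = -4.993°.
cos h₀ = −tan(+54.7°) tan(-4.993°) = 0.1234, h₀ = 1.4471 rad.
Bracket: h₀ sin ϕ sin δ + cos ϕ cos δ sin h₀ = 1.4471×0.81614×-0.08704 + 0.57786×0.99621×0.99236 = -0.102797 + 0.571272 = 0.468475.
Q̄ = (S_0/π) × [bracket] = (589/π) × 0.468475 = 87.83 W/m².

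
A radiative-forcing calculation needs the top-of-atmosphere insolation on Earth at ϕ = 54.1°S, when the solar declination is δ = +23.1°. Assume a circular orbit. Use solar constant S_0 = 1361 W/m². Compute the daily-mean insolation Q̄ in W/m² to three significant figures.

cos h₀ = −tan(-54.1°) tan(+23.100°) = 0.5892, h₀ = 0.9407 rad.
Bracket: h₀ sin ϕ sin δ + cos ϕ cos δ sin h₀ = 0.9407×-0.81004×0.39234 + 0.58637×0.91982×0.80796 = -0.298965 + 0.435777 = 0.136812.
Q̄ = (S_0/π) × [bracket] = (1361/π) × 0.136812 = 59.27 W/m².

Q̄ ≈ 59.3 W/m²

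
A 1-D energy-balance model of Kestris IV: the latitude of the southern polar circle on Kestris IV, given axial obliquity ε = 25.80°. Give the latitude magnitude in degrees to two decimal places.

64.20°

The polar circle is the lowest latitude that experiences at least one full rotation of continuous darkness at the northern-summer solstice; it lies at |ϕ| = 90° − ε = 90° − 25.80° = 64.20°.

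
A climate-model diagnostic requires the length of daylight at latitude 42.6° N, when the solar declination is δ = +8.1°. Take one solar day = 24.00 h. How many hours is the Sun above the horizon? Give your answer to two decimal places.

13.00 h

cos h₀ = −tan ϕ · tan δ = −tan(+42.6°) × tan(+8.100°) = -0.1309, so h₀ = 1.7020 rad = 97.52°.
Daylight = 2h₀/(2π) × 24.00 h = (1.7020/π) × 24.00 = 13.00 h.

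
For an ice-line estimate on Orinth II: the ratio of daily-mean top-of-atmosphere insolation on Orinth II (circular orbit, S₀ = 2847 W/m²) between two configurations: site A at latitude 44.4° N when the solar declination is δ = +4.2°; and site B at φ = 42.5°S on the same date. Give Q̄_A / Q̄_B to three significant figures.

Q̄_A / Q̄_B ≈ 1.21

— Configuration A (φ=+44.4°):
cos H₀ = −tan(+44.4°) tan(+4.200°) = -0.0719, H₀ = 1.6428 rad.
Bracket: H₀ sin φ sin δ + cos φ cos δ sin H₀ = 1.6428×0.69966×0.07324 + 0.71447×0.99731×0.99741 = 0.084182 + 0.710703 = 0.794885.
Q̄ = (S₀/π) × [bracket] = (2847/π) × 0.794885 = 720.35 W/m².
— Configuration B (φ=-42.5°):
cos H₀ = −tan(-42.5°) tan(+4.200°) = 0.0673, H₀ = 1.5035 rad.
Bracket: H₀ sin φ sin δ + cos φ cos δ sin H₀ = 1.5035×-0.67559×0.07324 + 0.73728×0.99731×0.99773 = -0.074393 + 0.733628 = 0.659235.
Q̄ = (S₀/π) × [bracket] = (2847/π) × 0.659235 = 597.42 W/m².
Ratio Q̄_A / Q̄_B = 720.35 / 597.42 = 1.206.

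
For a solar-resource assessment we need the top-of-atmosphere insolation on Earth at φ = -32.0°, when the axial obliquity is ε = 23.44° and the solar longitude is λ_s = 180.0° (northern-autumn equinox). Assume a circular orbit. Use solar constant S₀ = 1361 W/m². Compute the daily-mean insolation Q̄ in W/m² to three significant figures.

Solar declination: sin δ = sin ε · sin λ_s = sin 23.44° × sin 180.0° = 0.00000, so δ = +0.000°.
cos H₀ = −tan(-32.0°) tan(+0.000°) = 0.0000, H₀ = 1.5708 rad.
Bracket: H₀ sin φ sin δ + cos φ cos δ sin H₀ = 1.5708×-0.52992×0.00000 + 0.84805×1.00000×1.00000 = -0.000000 + 0.848050 = 0.848050.
Q̄ = (S₀/π) × [bracket] = (1361/π) × 0.848050 = 367.4 W/m².

Q̄ ≈ 367 W/m²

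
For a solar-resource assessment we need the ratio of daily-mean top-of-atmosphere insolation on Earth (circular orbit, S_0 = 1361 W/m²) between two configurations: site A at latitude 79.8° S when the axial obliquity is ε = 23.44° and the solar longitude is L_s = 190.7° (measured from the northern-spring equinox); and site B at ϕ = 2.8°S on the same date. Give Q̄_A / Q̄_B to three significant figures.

— Configuration A (ϕ=-79.8°):
Solar declination: sin δ = sin ε · sin L_s = sin 23.44° × sin 190.7° = -0.07386, so δ = -4.235°.
cos h₀ = −tan(-79.8°) tan(-4.235°) = -0.4116, h₀ = 1.9950 rad.
Bracket: h₀ sin ϕ sin δ + cos ϕ cos δ sin h₀ = 1.9950×-0.98420×-0.07386 + 0.17708×0.99727×0.91137 = 0.145023 + 0.160945 = 0.305968.
Q̄ = (S_0/π) × [bracket] = (1361/π) × 0.305968 = 132.55 W/m².
— Configuration B (ϕ=-2.8°):
cos h₀ = −tan(-2.8°) tan(-4.235°) = -0.0036, h₀ = 1.5744 rad.
Bracket: h₀ sin ϕ sin δ + cos ϕ cos δ sin h₀ = 1.5744×-0.04885×-0.07386 + 0.99881×0.99727×0.99999 = 0.005681 + 0.996073 = 1.001754.
Q̄ = (S_0/π) × [bracket] = (1361/π) × 1.001754 = 433.98 W/m².
Ratio Q̄_A / Q̄_B = 132.55 / 433.98 = 0.3054.

Q̄_A / Q̄_B ≈ 0.305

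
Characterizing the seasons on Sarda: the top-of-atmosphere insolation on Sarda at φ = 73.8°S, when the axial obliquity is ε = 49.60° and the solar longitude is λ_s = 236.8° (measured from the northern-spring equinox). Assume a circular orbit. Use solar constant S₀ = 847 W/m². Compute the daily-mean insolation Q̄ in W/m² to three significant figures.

Q̄ ≈ 518 W/m²

Solar declination: sin δ = sin ε · sin λ_s = sin 49.60° × sin 236.8° = -0.63723, so δ = -39.585°.
cos H₀ = −tan(-73.8°) tan(-39.585°) = -2.8460 ≤ −1 ⇒ polar day, H₀ = π.
Bracket: H₀ sin φ sin δ + cos φ cos δ sin H₀ = 3.1416×-0.96029×-0.63723 + 0.27899×0.77068×0.00000 = 1.922425 + 0.000000 = 1.922425.
Q̄ = (S₀/π) × [bracket] = (847/π) × 1.922425 = 518.3 W/m².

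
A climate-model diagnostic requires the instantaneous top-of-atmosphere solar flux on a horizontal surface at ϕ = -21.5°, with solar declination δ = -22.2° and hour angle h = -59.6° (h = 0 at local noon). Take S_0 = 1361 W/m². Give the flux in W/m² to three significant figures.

cos θ_z = sin ϕ sin δ + cos ϕ cos δ cos h = 0.138479 + 0.435921 = 0.574400.
Flux = S_0 · cos θ_z = 1361 × 0.574400 = 781.8 W/m².

782 W/m²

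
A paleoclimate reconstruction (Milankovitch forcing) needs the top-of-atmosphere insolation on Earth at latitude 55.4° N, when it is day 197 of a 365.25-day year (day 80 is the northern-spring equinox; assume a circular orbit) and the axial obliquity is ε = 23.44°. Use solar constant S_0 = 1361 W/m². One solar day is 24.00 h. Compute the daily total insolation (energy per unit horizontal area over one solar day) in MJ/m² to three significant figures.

Solar longitude: L_s = 360° × (197 − 80)/365.25 = 115.318°.
sin δ = sin 23.44° × sin 115.318° = 0.35958, so δ = +21.074°.
cos h₀ = −tan(+55.4°) tan(+21.074°) = -0.5586, h₀ = 2.1635 rad.
Bracket: h₀ sin ϕ sin δ + cos ϕ cos δ sin h₀ = 2.1635×0.82314×0.35958 + 0.56784×0.93311×0.82944 = 0.640363 + 0.439485 = 1.079848.
Q̄ = (S_0/π) × [bracket] = (1361/π) × 1.079848 = 467.81 W/m².
Daily total = Q̄ × 24.00 h × 3600 s/h = 467.81 × 24.00 × 3600 / 10⁶ = 40.42 MJ/m².

40.4 MJ/m²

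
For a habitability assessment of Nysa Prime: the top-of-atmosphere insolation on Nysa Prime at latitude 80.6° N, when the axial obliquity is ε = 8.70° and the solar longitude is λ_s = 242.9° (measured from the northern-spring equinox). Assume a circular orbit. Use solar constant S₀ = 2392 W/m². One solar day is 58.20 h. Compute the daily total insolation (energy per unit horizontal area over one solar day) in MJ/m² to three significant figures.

Solar declination: sin δ = sin ε · sin λ_s = sin 8.70° × sin 242.9° = -0.13465, so δ = -7.739°.
cos H₀ = −tan(+80.6°) tan(-7.739°) = 0.8209, H₀ = 0.6079 rad.
Bracket: H₀ sin φ sin δ + cos φ cos δ sin H₀ = 0.6079×0.98657×-0.13465 + 0.16333×0.99089×0.57113 = -0.080754 + 0.092433 = 0.011679.
Q̄ = (S₀/π) × [bracket] = (2392/π) × 0.011679 = 8.8924 W/m².
Daily total = Q̄ × 58.20 h × 3600 s/h = 8.8924 × 58.20 × 3600 / 10⁶ = 1.863 MJ/m².

1.86 MJ/m²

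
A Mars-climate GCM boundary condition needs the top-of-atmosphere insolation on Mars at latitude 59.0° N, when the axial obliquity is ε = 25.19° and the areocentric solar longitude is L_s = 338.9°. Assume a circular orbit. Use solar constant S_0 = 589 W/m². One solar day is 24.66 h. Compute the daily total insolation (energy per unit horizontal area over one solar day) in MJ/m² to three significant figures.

5.32 MJ/m²

sin δ = sin 25.19° × sin 338.9° = -0.15322, so δ = -8.814°.
cos h₀ = −tan(+59.0°) tan(-8.814°) = 0.2581, h₀ = 1.3098 rad.
Bracket: h₀ sin ϕ sin δ + cos ϕ cos δ sin h₀ = 1.3098×0.85717×-0.15322 + 0.51504×0.98819×0.96613 = -0.172023 + 0.491719 = 0.319696.
Q̄ = (S_0/π) × [bracket] = (589/π) × 0.319696 = 59.938 W/m².
Daily total = Q̄ × 24.66 h × 3600 s/h = 59.938 × 24.66 × 3600 / 10⁶ = 5.321 MJ/m².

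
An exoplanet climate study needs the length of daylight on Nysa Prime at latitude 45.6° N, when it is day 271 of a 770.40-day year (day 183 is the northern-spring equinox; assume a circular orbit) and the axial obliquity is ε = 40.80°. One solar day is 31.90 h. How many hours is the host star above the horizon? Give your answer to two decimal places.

21.10 h

Solar longitude: λ_s = 360° × (271 − 183)/770.40 = 41.121°.
sin δ = sin 40.80° × sin 41.121° = 0.42973, so δ = +25.450°.
cos H₀ = −tan φ · tan δ = −tan(+45.6°) × tan(+25.450°) = -0.4860, so H₀ = 2.0783 rad = 119.08°.
Daylight = 2H₀/(2π) × 31.90 h = (2.0783/π) × 31.90 = 21.10 h.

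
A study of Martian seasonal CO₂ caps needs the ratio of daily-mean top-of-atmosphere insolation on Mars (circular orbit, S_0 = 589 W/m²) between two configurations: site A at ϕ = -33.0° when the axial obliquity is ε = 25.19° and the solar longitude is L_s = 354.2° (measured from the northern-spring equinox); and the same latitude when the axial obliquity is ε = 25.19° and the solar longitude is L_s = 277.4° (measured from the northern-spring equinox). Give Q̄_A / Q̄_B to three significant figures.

Q̄_A / Q̄_B ≈ 0.757

— Configuration A (ϕ=-33.0°):
Solar declination: sin δ = sin ε · sin L_s = sin 25.19° × sin 354.2° = -0.04301, so δ = -2.465°.
cos h₀ = −tan(-33.0°) tan(-2.465°) = -0.0280, h₀ = 1.5988 rad.
Bracket: h₀ sin ϕ sin δ + cos ϕ cos δ sin h₀ = 1.5988×-0.54464×-0.04301 + 0.83867×0.99907×0.99961 = 0.037452 + 0.837563 = 0.875015.
Q̄ = (S_0/π) × [bracket] = (589/π) × 0.875015 = 164.05 W/m².
— Configuration B (ϕ=-33.0°):
Solar declination: sin δ = sin ε · sin L_s = sin 25.19° × sin 277.4° = -0.42208, so δ = -24.966°.
cos h₀ = −tan(-33.0°) tan(-24.966°) = -0.3024, h₀ = 1.8780 rad.
Bracket: h₀ sin ϕ sin δ + cos ϕ cos δ sin h₀ = 1.8780×-0.54464×-0.42208 + 0.83867×0.90656×0.95320 = 0.431718 + 0.724722 = 1.156440.
Q̄ = (S_0/π) × [bracket] = (589/π) × 1.156440 = 216.81 W/m².
Ratio Q̄_A / Q̄_B = 164.05 / 216.81 = 0.7567.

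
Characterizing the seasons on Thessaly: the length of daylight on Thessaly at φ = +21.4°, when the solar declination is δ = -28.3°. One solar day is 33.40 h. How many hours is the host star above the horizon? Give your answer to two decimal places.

cos H₀ = −tan φ · tan δ = −tan(+21.4°) × tan(-28.300°) = 0.2110, so H₀ = 1.3582 rad = 77.82°.
Daylight = 2H₀/(2π) × 33.40 h = (1.3582/π) × 33.40 = 14.44 h.

14.44 h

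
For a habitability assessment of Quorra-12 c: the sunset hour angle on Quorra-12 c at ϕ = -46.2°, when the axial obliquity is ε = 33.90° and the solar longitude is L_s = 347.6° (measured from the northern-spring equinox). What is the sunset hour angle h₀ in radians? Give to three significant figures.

Solar declination: sin δ = sin ε · sin L_s = sin 33.90° × sin 347.6° = -0.11977, so δ = -6.879°.
cos h₀ = −tan ϕ · tan δ = −tan(-46.2°) × tan(-6.879°) = -0.1258, so h₀ = 1.6969 rad = 97.23°.

h₀ = 1.70 rad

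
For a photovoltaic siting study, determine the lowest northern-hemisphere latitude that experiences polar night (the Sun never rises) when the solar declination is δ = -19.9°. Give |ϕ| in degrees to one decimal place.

Polar night requires cos h₀ = −tan ϕ tan δ ≥ 1, i.e. tan ϕ tan δ ≤ −1.
The boundary is |tan ϕ| · |tan δ| = 1, so |ϕ| = 90° − |δ| = 90° − 19.9° = 70.1° in the northern hemisphere.

|ϕ| = 70.1°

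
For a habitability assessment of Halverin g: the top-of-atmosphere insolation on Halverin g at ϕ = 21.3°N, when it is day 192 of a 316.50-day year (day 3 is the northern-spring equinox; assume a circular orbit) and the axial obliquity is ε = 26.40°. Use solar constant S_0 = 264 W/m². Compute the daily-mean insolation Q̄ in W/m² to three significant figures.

Solar longitude: L_s = 360° × (192 − 3)/316.50 = 214.976°.
sin δ = sin 26.40° × sin 214.976° = -0.25488, so δ = -14.767°.
cos h₀ = −tan(+21.3°) tan(-14.767°) = 0.1028, h₀ = 1.4678 rad.
Bracket: h₀ sin ϕ sin δ + cos ϕ cos δ sin h₀ = 1.4678×0.36325×-0.25488 + 0.93169×0.96697×0.99471 = -0.135896 + 0.896150 = 0.760254.
Q̄ = (S_0/π) × [bracket] = (264/π) × 0.760254 = 63.89 W/m².

Q̄ ≈ 63.9 W/m²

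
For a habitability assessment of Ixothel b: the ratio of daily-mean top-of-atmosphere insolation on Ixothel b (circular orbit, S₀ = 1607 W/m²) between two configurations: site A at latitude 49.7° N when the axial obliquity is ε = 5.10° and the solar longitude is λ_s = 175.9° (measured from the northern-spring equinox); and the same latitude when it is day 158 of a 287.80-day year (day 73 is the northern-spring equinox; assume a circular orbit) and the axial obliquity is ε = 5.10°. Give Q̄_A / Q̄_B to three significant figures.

Q̄_A / Q̄_B ≈ 0.873

— Configuration A (φ=+49.7°):
Solar declination: sin δ = sin ε · sin λ_s = sin 5.10° × sin 175.9° = 0.00636, so δ = +0.364°.
cos H₀ = −tan(+49.7°) tan(+0.364°) = -0.0075, H₀ = 1.5783 rad.
Bracket: H₀ sin φ sin δ + cos φ cos δ sin H₀ = 1.5783×0.76267×0.00636 + 0.64679×0.99998×0.99997 = 0.007656 + 0.646758 = 0.654414.
Q̄ = (S₀/π) × [bracket] = (1607/π) × 0.654414 = 334.75 W/m².
— Configuration B (φ=+49.7°):
Solar longitude: λ_s = 360° × (158 − 73)/287.80 = 106.324°.
sin δ = sin 5.10° × sin 106.324° = 0.08531, so δ = +4.894°.
cos H₀ = −tan(+49.7°) tan(+4.894°) = -0.1010, H₀ = 1.6719 rad.
Bracket: H₀ sin φ sin δ + cos φ cos δ sin H₀ = 1.6719×0.76267×0.08531 + 0.64679×0.99635×0.99489 = 0.108779 + 0.641136 = 0.749915.
Q̄ = (S₀/π) × [bracket] = (1607/π) × 0.749915 = 383.60 W/m².
Ratio Q̄_A / Q̄_B = 334.75 / 383.60 = 0.8727.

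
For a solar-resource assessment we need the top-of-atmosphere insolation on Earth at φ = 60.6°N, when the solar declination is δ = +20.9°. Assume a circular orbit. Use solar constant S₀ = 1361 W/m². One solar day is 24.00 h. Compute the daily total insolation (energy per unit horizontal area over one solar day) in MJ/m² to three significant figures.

39.6 MJ/m²

cos H₀ = −tan(+60.6°) tan(+20.900°) = -0.6777, H₀ = 2.3154 rad.
Bracket: H₀ sin φ sin δ + cos φ cos δ sin H₀ = 2.3154×0.87121×0.35674 + 0.49090×0.93420×0.73534 = 0.719616 + 0.337226 = 1.056842.
Q̄ = (S₀/π) × [bracket] = (1361/π) × 1.056842 = 457.84 W/m².
Daily total = Q̄ × 24.00 h × 3600 s/h = 457.84 × 24.00 × 3600 / 10⁶ = 39.56 MJ/m².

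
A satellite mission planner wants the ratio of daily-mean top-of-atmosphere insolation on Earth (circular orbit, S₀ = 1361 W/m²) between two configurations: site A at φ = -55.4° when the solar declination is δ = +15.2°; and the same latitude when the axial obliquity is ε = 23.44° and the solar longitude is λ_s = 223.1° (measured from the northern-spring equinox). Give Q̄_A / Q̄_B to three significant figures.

Q̄_A / Q̄_B ≈ 0.267

— Configuration A (φ=-55.4°):
cos H₀ = −tan(-55.4°) tan(+15.200°) = 0.3938, H₀ = 1.1660 rad.
Bracket: H₀ sin φ sin δ + cos φ cos δ sin H₀ = 1.1660×-0.82314×0.26219 + 0.56784×0.96502×0.91918 = -0.251645 + 0.503689 = 0.252044.
Q̄ = (S₀/π) × [bracket] = (1361/π) × 0.252044 = 109.19 W/m².
— Configuration B (φ=-55.4°):
Solar declination: sin δ = sin ε · sin λ_s = sin 23.44° × sin 223.1° = -0.27180, so δ = -15.771°.
cos H₀ = −tan(-55.4°) tan(-15.771°) = -0.4094, H₀ = 1.9926 rad.
Bracket: H₀ sin φ sin δ + cos φ cos δ sin H₀ = 1.9926×-0.82314×-0.27180 + 0.56784×0.96235×0.91235 = 0.445803 + 0.498564 = 0.944367.
Q̄ = (S₀/π) × [bracket] = (1361/π) × 0.944367 = 409.12 W/m².
Ratio Q̄_A / Q̄_B = 109.19 / 409.12 = 0.2669.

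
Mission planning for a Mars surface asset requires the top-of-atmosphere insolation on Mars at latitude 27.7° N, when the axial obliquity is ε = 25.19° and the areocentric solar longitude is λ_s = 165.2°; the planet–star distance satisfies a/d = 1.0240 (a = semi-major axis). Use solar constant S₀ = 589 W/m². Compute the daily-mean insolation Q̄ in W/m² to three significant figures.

Q̄ ≈ 189 W/m²

sin δ = sin 25.19° × sin 165.2° = 0.10872, so δ = +6.242°.
cos H₀ = −tan(+27.7°) tan(+6.242°) = -0.0574, H₀ = 1.6282 rad.
Bracket: H₀ sin φ sin δ + cos φ cos δ sin H₀ = 1.6282×0.46484×0.10872 + 0.88539×0.99407×0.99835 = 0.082285 + 0.878687 = 0.960972.
Inverse-square distance factor (a/d)² = 1.0240² = 1.048576.
Q̄ = (S₀/π) × 1.048576 × [bracket] = (589/π) × 1.048576 × 0.960972 = 188.9 W/m².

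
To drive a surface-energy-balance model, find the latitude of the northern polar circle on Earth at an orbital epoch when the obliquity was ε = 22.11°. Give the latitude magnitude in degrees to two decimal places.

67.89°

The polar circle is the lowest latitude that experiences at least one full rotation of continuous daylight at the northern-summer solstice; it lies at |φ| = 90° − ε = 90° − 22.11° = 67.89°.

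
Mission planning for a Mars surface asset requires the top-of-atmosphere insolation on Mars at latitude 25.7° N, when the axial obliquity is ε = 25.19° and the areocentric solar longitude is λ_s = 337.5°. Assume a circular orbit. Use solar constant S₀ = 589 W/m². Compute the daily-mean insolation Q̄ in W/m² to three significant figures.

Q̄ ≈ 146 W/m²

sin δ = sin 25.19° × sin 337.5° = -0.16288, so δ = -9.374°.
cos H₀ = −tan(+25.7°) tan(-9.374°) = 0.0794, H₀ = 1.4913 rad.
Bracket: H₀ sin φ sin δ + cos φ cos δ sin H₀ = 1.4913×0.43366×-0.16288 + 0.90108×0.98665×0.99684 = -0.105337 + 0.886241 = 0.780904.
Q̄ = (S₀/π) × [bracket] = (589/π) × 0.780904 = 146.4 W/m².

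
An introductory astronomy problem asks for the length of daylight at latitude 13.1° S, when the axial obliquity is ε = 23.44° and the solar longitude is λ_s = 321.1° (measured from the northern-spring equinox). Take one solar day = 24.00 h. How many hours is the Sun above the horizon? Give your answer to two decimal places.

12.46 h

Solar declination: sin δ = sin ε · sin λ_s = sin 23.44° × sin 321.1° = -0.24980, so δ = -14.465°.
cos H₀ = −tan φ · tan δ = −tan(-13.1°) × tan(-14.465°) = -0.0600, so H₀ = 1.6309 rad = 93.44°.
Daylight = 2H₀/(2π) × 24.00 h = (1.6309/π) × 24.00 = 12.46 h.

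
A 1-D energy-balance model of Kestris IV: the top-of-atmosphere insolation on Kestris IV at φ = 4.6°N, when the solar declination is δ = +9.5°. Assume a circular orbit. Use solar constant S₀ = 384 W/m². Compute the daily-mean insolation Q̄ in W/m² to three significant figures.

cos H₀ = −tan(+4.6°) tan(+9.500°) = -0.0135, H₀ = 1.5843 rad.
Bracket: H₀ sin φ sin δ + cos φ cos δ sin H₀ = 1.5843×0.08020×0.16505 + 0.99678×0.98629×0.99991 = 0.020971 + 0.983026 = 1.003997.
Q̄ = (S₀/π) × [bracket] = (384/π) × 1.003997 = 122.7 W/m².

Q̄ ≈ 123 W/m²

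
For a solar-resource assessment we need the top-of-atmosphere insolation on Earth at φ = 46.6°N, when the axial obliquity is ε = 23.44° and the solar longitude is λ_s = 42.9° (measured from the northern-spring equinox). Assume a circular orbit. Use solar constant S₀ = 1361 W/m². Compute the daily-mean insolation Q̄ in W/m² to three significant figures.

Solar declination: sin δ = sin ε · sin λ_s = sin 23.44° × sin 42.9° = 0.27078, so δ = +15.711°.
cos H₀ = −tan(+46.6°) tan(+15.711°) = -0.2975, H₀ = 1.8728 rad.
Bracket: H₀ sin φ sin δ + cos φ cos δ sin H₀ = 1.8728×0.72657×0.27078 + 0.68709×0.96264×0.95473 = 0.368456 + 0.631478 = 0.999934.
Q̄ = (S₀/π) × [bracket] = (1361/π) × 0.999934 = 433.2 W/m².

Q̄ ≈ 433 W/m²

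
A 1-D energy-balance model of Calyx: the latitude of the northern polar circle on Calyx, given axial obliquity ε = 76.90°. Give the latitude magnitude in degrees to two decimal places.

13.10°

The polar circle is the lowest latitude that experiences at least one full rotation of continuous daylight at the northern-summer solstice; it lies at |φ| = 90° − ε = 90° − 76.90° = 13.10°.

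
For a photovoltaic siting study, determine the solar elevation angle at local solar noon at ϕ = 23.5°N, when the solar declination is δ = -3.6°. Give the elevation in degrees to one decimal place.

62.9°

At local noon the hour angle is zero, so the zenith angle equals |ϕ − δ| = |+23.5° − (-3.600°)| = 27.100°.
Elevation = 90° − 27.100° = 62.9°.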